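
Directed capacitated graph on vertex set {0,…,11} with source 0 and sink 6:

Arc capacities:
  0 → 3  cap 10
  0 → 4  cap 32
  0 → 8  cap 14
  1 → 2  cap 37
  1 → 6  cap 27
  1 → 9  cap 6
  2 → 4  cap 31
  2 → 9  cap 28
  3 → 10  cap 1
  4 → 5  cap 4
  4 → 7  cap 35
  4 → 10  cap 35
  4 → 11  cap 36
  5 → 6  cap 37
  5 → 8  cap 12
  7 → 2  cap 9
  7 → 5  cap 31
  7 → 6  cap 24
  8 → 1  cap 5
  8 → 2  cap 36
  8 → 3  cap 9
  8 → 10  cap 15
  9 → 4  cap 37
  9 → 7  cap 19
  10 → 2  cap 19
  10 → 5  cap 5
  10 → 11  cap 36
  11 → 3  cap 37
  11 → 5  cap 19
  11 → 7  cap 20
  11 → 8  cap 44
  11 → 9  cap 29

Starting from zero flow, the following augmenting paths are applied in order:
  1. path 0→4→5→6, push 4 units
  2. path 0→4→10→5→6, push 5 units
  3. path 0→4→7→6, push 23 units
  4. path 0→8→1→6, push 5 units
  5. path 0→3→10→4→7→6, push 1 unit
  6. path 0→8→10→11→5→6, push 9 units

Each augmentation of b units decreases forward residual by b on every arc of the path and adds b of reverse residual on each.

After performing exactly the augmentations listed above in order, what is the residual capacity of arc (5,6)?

after path 1 (0→4→5→6, push 4): res(5,6)=33
after path 2 (0→4→10→5→6, push 5): res(5,6)=28
after path 3 (0→4→7→6, push 23): res(5,6)=28
after path 4 (0→8→1→6, push 5): res(5,6)=28
after path 5 (0→3→10→4→7→6, push 1): res(5,6)=28
after path 6 (0→8→10→11→5→6, push 9): res(5,6)=19

Residual capacity of (5,6): 19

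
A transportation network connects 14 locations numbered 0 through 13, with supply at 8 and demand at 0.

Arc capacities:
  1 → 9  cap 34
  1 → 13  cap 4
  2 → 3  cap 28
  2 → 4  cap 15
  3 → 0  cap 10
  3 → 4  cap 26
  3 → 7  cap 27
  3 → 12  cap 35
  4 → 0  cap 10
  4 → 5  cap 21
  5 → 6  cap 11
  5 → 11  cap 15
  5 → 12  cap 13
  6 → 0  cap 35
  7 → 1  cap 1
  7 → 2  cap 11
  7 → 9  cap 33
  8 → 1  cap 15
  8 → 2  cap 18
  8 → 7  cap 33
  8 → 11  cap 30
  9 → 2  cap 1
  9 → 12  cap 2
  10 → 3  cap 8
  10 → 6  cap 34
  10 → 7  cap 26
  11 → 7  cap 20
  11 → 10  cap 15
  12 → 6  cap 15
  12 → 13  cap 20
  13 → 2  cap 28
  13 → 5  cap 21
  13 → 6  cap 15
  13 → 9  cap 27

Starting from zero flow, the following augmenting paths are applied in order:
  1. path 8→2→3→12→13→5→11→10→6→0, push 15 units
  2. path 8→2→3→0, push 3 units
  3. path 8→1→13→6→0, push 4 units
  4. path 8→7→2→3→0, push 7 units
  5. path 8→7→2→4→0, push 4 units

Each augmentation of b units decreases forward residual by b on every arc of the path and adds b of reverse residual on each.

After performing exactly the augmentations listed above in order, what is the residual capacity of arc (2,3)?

Residual capacity of (2,3): 3

after path 1 (8→2→3→12→13→5→11→10→6→0, push 15): res(2,3)=13
after path 2 (8→2→3→0, push 3): res(2,3)=10
after path 3 (8→1→13→6→0, push 4): res(2,3)=10
after path 4 (8→7→2→3→0, push 7): res(2,3)=3
after path 5 (8→7→2→4→0, push 4): res(2,3)=3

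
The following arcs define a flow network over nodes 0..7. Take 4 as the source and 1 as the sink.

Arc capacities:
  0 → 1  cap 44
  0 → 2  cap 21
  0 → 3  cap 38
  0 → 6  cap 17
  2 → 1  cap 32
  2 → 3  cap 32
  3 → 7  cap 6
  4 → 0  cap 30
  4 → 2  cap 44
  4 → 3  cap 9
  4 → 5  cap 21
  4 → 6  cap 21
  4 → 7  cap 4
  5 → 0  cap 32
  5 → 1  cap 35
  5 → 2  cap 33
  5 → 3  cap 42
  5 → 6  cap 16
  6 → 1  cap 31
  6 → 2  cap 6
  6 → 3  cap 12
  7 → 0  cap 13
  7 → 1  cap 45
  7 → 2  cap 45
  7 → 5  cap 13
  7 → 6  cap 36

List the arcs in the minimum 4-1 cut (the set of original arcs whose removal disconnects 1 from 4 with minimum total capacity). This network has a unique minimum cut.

augment #1: 4→0→1 push 30
augment #2: 4→2→1 push 32
augment #3: 4→5→1 push 21
augment #4: 4→6→1 push 21
augment #5: 4→7→1 push 4
augment #6: 4→3→7→1 push 6
max flow = 114; residual-reachable set from 4 gives S-side
cut edges (S→T): {(2,1), (3,7), (4,0), (4,5), (4,6), (4,7)} total cap 114

Min-cut arcs: {(2,1), (3,7), (4,0), (4,5), (4,6), (4,7)} (total capacity 114)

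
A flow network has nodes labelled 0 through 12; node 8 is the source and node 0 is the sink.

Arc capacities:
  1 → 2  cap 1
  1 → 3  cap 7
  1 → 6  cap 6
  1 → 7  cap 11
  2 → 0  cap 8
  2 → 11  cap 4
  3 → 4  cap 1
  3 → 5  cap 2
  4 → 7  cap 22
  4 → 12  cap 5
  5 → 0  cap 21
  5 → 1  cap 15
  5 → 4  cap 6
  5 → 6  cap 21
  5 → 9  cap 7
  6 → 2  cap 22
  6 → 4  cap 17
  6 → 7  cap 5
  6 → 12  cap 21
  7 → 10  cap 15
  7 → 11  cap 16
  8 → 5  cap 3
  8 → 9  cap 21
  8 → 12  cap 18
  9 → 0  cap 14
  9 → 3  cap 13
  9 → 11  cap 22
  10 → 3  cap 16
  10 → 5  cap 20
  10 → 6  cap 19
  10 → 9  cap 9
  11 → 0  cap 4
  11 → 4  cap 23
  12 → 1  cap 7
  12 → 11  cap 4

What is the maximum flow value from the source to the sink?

augment #1: 8→5→0 bottleneck 3, total now 3
augment #2: 8→9→0 bottleneck 14, total now 17
augment #3: 8→9→11→0 bottleneck 4, total now 21
augment #4: 8→9→3→5→0 bottleneck 2, total now 23
augment #5: 8→12→1→2→0 bottleneck 1, total now 24
augment #6: 8→12→1→6→2→0 bottleneck 6, total now 30
augment #7: 8→9→3→4→7→10→5→0 bottleneck 1, total now 31
augment #8: 8→12→11→4→7→10→5→0 bottleneck 4, total now 35

Maximum flow value: 35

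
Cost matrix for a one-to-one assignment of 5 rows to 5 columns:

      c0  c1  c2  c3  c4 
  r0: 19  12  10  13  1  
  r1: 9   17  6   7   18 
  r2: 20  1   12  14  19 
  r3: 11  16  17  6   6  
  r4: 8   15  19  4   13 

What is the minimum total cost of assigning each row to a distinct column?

Minimum assignment cost: 22

optimal assignment: row0→col4 (cost 1), row1→col2 (cost 6), row2→col1 (cost 1), row3→col3 (cost 6), row4→col0 (cost 8)
total = 1 + 6 + 1 + 6 + 8 = 22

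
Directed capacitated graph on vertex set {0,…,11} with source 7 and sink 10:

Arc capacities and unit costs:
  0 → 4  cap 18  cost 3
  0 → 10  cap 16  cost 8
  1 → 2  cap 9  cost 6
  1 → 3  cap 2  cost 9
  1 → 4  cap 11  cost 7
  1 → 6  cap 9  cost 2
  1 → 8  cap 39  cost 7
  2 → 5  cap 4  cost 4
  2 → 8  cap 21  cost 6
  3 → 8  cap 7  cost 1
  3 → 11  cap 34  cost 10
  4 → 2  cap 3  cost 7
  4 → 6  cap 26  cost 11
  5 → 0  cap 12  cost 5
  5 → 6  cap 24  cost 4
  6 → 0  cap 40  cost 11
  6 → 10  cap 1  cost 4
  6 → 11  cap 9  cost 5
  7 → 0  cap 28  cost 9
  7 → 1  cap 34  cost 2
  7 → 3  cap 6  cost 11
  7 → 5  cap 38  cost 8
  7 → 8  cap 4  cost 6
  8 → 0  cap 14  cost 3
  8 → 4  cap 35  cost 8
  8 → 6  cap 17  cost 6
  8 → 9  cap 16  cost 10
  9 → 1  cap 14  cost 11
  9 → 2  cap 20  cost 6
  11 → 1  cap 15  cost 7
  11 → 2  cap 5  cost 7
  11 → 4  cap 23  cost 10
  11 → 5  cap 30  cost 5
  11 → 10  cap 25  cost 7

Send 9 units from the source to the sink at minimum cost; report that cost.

Minimum cost for 9 units: 136

shortest-cost path #1: 7→1→6→10 push 1 @ unit cost 8 (adds 8)
shortest-cost path #2: 7→1→6→11→10 push 8 @ unit cost 16 (adds 128)
total cost = 136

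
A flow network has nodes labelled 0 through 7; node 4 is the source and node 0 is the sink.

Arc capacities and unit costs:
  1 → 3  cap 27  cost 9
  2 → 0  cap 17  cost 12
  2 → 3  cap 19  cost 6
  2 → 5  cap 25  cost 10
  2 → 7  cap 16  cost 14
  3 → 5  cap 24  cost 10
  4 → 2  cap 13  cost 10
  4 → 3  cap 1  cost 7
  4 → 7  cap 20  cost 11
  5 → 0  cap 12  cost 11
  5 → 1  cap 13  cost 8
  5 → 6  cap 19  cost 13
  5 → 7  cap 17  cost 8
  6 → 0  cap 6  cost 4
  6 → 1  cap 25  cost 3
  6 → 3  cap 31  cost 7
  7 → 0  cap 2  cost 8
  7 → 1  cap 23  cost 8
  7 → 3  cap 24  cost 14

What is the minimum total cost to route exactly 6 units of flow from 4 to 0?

Minimum cost for 6 units: 126

shortest-cost path #1: 4→7→0 push 2 @ unit cost 19 (adds 38)
shortest-cost path #2: 4→2→0 push 4 @ unit cost 22 (adds 88)
total cost = 126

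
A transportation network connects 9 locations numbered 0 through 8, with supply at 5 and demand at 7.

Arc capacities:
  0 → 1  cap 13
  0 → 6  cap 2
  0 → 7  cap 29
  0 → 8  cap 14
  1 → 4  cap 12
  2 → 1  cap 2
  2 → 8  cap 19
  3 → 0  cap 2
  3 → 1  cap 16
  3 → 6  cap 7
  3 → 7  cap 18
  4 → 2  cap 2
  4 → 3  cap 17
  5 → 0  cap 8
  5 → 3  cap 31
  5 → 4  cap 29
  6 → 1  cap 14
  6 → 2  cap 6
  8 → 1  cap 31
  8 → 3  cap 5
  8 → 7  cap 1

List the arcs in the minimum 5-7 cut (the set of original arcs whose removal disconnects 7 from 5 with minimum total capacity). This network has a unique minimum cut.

Min-cut arcs: {(3,0), (3,7), (5,0), (8,7)} (total capacity 29)

augment #1: 5→0→7 push 8
augment #2: 5→3→7 push 18
augment #3: 5→3→0→7 push 2
augment #4: 5→4→2→8→7 push 1
max flow = 29; residual-reachable set from 5 gives S-side
cut edges (S→T): {(3,0), (3,7), (5,0), (8,7)} total cap 29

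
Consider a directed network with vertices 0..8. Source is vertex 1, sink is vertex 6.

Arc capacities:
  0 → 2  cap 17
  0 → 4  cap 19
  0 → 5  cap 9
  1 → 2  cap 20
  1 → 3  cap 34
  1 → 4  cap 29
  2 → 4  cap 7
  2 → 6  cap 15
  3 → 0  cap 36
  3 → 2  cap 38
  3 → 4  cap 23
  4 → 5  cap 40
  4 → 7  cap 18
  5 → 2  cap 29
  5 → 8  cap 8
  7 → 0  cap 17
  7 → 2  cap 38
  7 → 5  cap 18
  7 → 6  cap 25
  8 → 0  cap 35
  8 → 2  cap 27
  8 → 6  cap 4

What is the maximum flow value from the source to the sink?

Maximum flow value: 37

augment #1: 1→2→6 bottleneck 15, total now 15
augment #2: 1→4→7→6 bottleneck 18, total now 33
augment #3: 1→4→5→8→6 bottleneck 4, total now 37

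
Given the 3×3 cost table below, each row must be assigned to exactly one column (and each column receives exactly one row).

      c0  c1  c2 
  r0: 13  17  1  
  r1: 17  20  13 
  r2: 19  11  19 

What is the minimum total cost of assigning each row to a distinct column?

optimal assignment: row0→col2 (cost 1), row1→col0 (cost 17), row2→col1 (cost 11)
total = 1 + 17 + 11 = 29

Minimum assignment cost: 29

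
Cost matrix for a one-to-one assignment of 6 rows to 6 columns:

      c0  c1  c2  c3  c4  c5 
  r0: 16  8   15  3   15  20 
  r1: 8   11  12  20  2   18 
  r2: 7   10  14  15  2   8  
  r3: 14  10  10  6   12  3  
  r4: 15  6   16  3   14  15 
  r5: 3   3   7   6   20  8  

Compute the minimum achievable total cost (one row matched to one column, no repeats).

Minimum assignment cost: 28

optimal assignment: row0→col3 (cost 3), row1→col4 (cost 2), row2→col0 (cost 7), row3→col5 (cost 3), row4→col1 (cost 6), row5→col2 (cost 7)
total = 3 + 2 + 7 + 3 + 6 + 7 = 28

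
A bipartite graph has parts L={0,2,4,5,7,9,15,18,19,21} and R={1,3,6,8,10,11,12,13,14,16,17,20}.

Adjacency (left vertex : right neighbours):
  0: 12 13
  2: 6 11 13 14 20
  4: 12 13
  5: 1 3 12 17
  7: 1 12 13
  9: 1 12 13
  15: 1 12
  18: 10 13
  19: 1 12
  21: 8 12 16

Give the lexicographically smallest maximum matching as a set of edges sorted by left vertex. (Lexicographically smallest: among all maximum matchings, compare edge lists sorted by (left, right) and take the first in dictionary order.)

|M| = 7 (so the lex-smallest maximum matching has 7 edges)
process left vertices in ascending order; for each, take the smallest-labelled available neighbour that still permits 7 edges overall, or leave it unmatched if none does
lex-smallest matching: {0-12, 2-6, 4-13, 5-3, 7-1, 18-10, 21-8}

Lex-smallest maximum matching: {(0,12), (2,6), (4,13), (5,3), (7,1), (18,10), (21,8)}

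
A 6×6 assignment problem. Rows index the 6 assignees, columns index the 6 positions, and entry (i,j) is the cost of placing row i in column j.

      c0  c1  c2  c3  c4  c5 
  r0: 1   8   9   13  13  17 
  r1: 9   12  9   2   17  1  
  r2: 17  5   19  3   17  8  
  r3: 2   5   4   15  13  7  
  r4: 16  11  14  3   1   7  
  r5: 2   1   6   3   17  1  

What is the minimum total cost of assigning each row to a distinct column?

Minimum assignment cost: 11

optimal assignment: row0→col0 (cost 1), row1→col5 (cost 1), row2→col3 (cost 3), row3→col2 (cost 4), row4→col4 (cost 1), row5→col1 (cost 1)
total = 1 + 1 + 3 + 4 + 1 + 1 = 11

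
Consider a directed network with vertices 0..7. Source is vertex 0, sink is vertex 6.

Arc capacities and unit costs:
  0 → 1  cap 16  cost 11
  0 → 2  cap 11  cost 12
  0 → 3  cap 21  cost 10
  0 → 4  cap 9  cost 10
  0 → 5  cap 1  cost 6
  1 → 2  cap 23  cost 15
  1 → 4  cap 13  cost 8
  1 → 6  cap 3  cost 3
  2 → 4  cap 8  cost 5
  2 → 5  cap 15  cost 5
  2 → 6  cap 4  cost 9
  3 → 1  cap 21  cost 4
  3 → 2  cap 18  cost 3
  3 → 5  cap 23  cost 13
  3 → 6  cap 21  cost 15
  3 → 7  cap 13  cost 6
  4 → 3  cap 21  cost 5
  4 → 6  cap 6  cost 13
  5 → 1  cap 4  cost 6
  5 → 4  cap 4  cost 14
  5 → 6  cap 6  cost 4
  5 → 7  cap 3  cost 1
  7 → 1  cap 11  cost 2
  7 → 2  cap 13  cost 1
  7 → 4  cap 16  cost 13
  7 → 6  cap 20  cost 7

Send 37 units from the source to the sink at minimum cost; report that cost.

Minimum cost for 37 units: 803

shortest-cost path #1: 0→5→6 push 1 @ unit cost 10 (adds 10)
shortest-cost path #2: 0→1→6 push 3 @ unit cost 14 (adds 42)
shortest-cost path #3: 0→2→6 push 4 @ unit cost 21 (adds 84)
shortest-cost path #4: 0→2→5→6 push 5 @ unit cost 21 (adds 105)
shortest-cost path #5: 0→4→6 push 6 @ unit cost 23 (adds 138)
shortest-cost path #6: 0→3→7→6 push 13 @ unit cost 23 (adds 299)
shortest-cost path #7: 0→3→6 push 5 @ unit cost 25 (adds 125)
total cost = 803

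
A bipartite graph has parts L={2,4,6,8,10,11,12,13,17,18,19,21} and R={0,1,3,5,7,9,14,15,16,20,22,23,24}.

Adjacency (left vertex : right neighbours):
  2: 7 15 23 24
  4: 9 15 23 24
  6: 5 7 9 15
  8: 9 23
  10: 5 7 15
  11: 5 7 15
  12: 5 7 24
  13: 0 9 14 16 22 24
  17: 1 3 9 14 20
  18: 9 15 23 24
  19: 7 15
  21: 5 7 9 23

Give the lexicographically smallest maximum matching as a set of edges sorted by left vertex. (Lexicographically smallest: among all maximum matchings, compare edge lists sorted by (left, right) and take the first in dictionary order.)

Lex-smallest maximum matching: {(2,7), (4,9), (6,5), (8,23), (10,15), (12,24), (13,0), (17,1)}

|M| = 8 (so the lex-smallest maximum matching has 8 edges)
process left vertices in ascending order; for each, take the smallest-labelled available neighbour that still permits 8 edges overall, or leave it unmatched if none does
lex-smallest matching: {2-7, 4-9, 6-5, 8-23, 10-15, 12-24, 13-0, 17-1}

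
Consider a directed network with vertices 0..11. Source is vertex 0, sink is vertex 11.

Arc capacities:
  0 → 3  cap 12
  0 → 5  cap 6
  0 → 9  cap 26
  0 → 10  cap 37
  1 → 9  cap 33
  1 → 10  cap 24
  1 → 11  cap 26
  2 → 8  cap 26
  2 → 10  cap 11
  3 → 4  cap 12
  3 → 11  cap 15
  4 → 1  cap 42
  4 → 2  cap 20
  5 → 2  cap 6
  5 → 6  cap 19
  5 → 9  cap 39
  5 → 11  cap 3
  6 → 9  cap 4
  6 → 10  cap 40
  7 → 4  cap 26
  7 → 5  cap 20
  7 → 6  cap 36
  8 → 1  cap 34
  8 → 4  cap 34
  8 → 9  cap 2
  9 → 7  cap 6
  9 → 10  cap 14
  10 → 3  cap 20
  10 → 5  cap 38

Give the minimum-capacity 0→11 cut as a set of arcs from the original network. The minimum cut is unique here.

Min-cut arcs: {(3,4), (3,11), (5,2), (5,11), (9,7)} (total capacity 42)

augment #1: 0→3→11 push 12
augment #2: 0→5→11 push 3
augment #3: 0→10→3→11 push 3
augment #4: 0→5→2→8→1→11 push 3
augment #5: 0→9→7→4→1→11 push 6
augment #6: 0→10→3→4→1→11 push 12
augment #7: 0→10→5→2→8→1→11 push 3
max flow = 42; residual-reachable set from 0 gives S-side
cut edges (S→T): {(3,4), (3,11), (5,2), (5,11), (9,7)} total cap 42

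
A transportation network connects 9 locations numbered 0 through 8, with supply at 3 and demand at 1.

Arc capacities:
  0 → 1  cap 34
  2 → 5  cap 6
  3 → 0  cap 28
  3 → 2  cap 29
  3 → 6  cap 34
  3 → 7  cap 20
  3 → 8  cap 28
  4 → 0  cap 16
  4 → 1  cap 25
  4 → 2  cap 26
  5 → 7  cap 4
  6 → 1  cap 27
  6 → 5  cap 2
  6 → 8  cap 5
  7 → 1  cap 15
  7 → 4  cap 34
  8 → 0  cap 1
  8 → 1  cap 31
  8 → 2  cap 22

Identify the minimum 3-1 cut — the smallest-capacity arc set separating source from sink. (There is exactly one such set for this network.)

Min-cut arcs: {(3,0), (3,7), (5,7), (6,1), (8,0), (8,1)} (total capacity 111)

augment #1: 3→0→1 push 28
augment #2: 3→6→1 push 27
augment #3: 3→7→1 push 15
augment #4: 3→8→1 push 28
augment #5: 3→6→8→1 push 3
augment #6: 3→7→4→1 push 5
augment #7: 3→6→8→0→1 push 1
augment #8: 3→2→5→7→4→1 push 4
max flow = 111; residual-reachable set from 3 gives S-side
cut edges (S→T): {(3,0), (3,7), (5,7), (6,1), (8,0), (8,1)} total cap 111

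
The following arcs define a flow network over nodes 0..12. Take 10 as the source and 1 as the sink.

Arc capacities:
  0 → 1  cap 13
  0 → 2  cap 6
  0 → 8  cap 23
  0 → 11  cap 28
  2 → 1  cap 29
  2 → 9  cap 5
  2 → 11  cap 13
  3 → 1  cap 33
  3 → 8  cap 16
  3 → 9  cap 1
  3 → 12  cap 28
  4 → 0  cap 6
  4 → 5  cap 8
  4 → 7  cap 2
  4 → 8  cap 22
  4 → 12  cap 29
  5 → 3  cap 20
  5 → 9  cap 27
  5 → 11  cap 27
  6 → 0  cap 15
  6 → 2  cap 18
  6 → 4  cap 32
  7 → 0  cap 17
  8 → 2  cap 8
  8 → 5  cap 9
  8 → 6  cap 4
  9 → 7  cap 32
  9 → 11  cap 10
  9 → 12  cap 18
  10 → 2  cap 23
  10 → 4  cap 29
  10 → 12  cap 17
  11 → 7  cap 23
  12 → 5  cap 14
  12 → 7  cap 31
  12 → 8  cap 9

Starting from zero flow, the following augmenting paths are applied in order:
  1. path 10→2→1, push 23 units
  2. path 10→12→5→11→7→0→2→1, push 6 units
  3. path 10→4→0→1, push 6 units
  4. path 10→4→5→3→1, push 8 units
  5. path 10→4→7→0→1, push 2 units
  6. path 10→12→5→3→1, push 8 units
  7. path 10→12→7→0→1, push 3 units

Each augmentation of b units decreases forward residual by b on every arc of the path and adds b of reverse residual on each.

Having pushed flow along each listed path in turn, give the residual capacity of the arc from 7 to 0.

after path 1 (10→2→1, push 23): res(7,0)=17
after path 2 (10→12→5→11→7→0→2→1, push 6): res(7,0)=11
after path 3 (10→4→0→1, push 6): res(7,0)=11
after path 4 (10→4→5→3→1, push 8): res(7,0)=11
after path 5 (10→4→7→0→1, push 2): res(7,0)=9
after path 6 (10→12→5→3→1, push 8): res(7,0)=9
after path 7 (10→12→7→0→1, push 3): res(7,0)=6

Residual capacity of (7,0): 6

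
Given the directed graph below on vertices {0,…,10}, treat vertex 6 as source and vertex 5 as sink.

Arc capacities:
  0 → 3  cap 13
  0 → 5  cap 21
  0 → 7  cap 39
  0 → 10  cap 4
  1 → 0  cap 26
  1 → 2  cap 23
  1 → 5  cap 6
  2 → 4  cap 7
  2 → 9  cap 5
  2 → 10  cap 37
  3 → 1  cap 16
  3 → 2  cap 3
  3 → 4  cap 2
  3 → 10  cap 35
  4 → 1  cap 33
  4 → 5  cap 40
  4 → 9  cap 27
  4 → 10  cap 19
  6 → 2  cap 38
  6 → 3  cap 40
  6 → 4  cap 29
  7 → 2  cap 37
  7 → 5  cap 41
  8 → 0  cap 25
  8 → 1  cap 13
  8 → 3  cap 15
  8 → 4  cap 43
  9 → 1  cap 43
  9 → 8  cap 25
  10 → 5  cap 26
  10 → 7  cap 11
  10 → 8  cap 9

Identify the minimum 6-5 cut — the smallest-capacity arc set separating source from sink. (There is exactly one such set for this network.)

augment #1: 6→4→5 push 29
augment #2: 6→2→4→5 push 7
augment #3: 6→2→10→5 push 26
augment #4: 6→3→1→5 push 6
augment #5: 6→3→4→5 push 2
augment #6: 6→2→10→7→5 push 5
augment #7: 6→3→1→0→5 push 10
augment #8: 6→3→10→7→5 push 6
augment #9: 6→3→10→8→0→5 push 9
augment #10: 6→3→2→9→1→0→5 push 2
augment #11: 6→3→2→9→8→4→5 push 1
augment #12: 6→3→10→2→9→8→4→5 push 1
augment #13: 6→3→10→2→9→1→0→7→5 push 1
max flow = 105; residual-reachable set from 6 gives S-side
cut edges (S→T): {(2,4), (2,9), (3,1), (3,4), (6,4), (10,5), (10,7), (10,8)} total cap 105

Min-cut arcs: {(2,4), (2,9), (3,1), (3,4), (6,4), (10,5), (10,7), (10,8)} (total capacity 105)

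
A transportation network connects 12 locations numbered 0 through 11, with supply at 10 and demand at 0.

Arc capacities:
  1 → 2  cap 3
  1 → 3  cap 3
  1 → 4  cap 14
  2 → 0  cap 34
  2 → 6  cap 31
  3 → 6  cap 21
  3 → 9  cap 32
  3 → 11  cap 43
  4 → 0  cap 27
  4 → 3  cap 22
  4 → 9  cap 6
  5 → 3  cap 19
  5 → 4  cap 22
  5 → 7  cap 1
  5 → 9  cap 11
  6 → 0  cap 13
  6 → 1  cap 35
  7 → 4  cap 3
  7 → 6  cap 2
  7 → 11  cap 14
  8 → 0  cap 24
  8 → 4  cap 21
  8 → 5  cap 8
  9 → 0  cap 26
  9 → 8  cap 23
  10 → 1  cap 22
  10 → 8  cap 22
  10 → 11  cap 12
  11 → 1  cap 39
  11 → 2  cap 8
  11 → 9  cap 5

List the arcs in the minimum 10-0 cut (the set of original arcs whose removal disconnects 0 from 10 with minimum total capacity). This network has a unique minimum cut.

Min-cut arcs: {(1,2), (1,3), (1,4), (10,8), (10,11)} (total capacity 54)

augment #1: 10→8→0 push 22
augment #2: 10→1→2→0 push 3
augment #3: 10→1→4→0 push 14
augment #4: 10→11→2→0 push 8
augment #5: 10→11→9→0 push 4
augment #6: 10→1→3→6→0 push 3
max flow = 54; residual-reachable set from 10 gives S-side
cut edges (S→T): {(1,2), (1,3), (1,4), (10,8), (10,11)} total cap 54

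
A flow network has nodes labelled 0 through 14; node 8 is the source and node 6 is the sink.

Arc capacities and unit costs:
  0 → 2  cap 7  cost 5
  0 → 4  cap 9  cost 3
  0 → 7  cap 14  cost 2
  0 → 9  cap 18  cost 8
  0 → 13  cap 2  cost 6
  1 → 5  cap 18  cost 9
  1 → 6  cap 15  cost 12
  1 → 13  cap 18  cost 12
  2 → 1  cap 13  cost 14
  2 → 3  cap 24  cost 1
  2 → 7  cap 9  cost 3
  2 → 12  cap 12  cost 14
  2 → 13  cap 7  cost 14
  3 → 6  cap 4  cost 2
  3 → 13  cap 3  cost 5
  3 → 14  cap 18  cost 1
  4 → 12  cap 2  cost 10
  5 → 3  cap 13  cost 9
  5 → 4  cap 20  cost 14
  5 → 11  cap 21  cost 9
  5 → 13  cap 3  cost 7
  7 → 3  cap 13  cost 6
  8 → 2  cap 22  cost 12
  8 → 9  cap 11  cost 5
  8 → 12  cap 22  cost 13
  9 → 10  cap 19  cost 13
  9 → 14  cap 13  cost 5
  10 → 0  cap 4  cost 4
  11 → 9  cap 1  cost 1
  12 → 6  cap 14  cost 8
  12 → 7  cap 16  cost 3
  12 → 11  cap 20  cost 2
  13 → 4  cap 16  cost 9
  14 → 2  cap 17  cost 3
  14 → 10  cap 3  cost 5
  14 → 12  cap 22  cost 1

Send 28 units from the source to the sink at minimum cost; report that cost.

shortest-cost path #1: 8→2→3→6 push 4 @ unit cost 15 (adds 60)
shortest-cost path #2: 8→9→14→12→6 push 11 @ unit cost 19 (adds 209)
shortest-cost path #3: 8→12→6 push 3 @ unit cost 21 (adds 63)
shortest-cost path #4: 8→2→1→6 push 10 @ unit cost 38 (adds 380)
total cost = 712

Minimum cost for 28 units: 712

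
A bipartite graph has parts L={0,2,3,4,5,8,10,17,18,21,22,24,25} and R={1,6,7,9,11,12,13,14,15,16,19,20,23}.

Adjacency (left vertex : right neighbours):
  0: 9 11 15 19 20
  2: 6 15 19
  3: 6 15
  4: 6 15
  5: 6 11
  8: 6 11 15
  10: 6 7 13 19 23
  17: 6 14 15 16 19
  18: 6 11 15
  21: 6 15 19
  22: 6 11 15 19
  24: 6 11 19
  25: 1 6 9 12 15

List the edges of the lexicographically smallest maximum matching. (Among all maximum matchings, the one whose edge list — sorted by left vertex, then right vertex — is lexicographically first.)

|M| = 8 (so the lex-smallest maximum matching has 8 edges)
process left vertices in ascending order; for each, take the smallest-labelled available neighbour that still permits 8 edges overall, or leave it unmatched if none does
lex-smallest matching: {0-9, 2-6, 3-15, 5-11, 10-7, 17-14, 21-19, 25-1}

Lex-smallest maximum matching: {(0,9), (2,6), (3,15), (5,11), (10,7), (17,14), (21,19), (25,1)}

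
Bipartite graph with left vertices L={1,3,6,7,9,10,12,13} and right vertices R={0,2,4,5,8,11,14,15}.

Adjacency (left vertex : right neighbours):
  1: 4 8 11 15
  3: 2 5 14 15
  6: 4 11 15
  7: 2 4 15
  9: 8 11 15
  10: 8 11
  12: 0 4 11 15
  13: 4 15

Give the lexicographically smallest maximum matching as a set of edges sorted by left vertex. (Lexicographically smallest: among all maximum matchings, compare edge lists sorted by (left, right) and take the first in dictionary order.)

|M| = 7 (so the lex-smallest maximum matching has 7 edges)
process left vertices in ascending order; for each, take the smallest-labelled available neighbour that still permits 7 edges overall, or leave it unmatched if none does
lex-smallest matching: {1-4, 3-5, 6-11, 7-2, 9-8, 12-0, 13-15}

Lex-smallest maximum matching: {(1,4), (3,5), (6,11), (7,2), (9,8), (12,0), (13,15)}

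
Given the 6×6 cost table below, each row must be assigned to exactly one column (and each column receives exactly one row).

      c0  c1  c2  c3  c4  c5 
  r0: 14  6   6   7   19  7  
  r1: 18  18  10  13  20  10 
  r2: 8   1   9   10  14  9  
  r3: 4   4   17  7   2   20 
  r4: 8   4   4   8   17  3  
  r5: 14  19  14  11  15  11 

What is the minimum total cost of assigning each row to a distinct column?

optimal assignment: row0→col3 (cost 7), row1→col2 (cost 10), row2→col1 (cost 1), row3→col4 (cost 2), row4→col5 (cost 3), row5→col0 (cost 14)
total = 7 + 10 + 1 + 2 + 3 + 14 = 37

Minimum assignment cost: 37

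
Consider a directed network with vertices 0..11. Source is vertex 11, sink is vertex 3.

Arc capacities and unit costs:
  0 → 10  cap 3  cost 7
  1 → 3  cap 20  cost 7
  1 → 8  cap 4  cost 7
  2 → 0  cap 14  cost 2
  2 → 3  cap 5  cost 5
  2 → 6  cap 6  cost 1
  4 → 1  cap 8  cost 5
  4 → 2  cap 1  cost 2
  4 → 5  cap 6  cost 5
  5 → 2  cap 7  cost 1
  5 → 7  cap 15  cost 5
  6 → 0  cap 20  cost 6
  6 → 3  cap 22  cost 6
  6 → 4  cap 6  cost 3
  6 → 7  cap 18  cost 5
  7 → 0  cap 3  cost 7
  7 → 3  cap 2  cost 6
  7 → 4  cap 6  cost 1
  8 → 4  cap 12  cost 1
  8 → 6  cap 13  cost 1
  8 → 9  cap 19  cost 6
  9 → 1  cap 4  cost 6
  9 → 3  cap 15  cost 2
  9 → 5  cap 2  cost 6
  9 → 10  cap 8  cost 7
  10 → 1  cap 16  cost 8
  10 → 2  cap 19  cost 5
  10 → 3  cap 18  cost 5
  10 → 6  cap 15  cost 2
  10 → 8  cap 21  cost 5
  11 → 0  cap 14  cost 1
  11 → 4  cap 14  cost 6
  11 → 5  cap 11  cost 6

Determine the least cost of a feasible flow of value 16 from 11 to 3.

Minimum cost for 16 units: 230

shortest-cost path #1: 11→5→2→3 push 5 @ unit cost 12 (adds 60)
shortest-cost path #2: 11→0→10→3 push 3 @ unit cost 13 (adds 39)
shortest-cost path #3: 11→5→2→6→3 push 2 @ unit cost 14 (adds 28)
shortest-cost path #4: 11→4→2→6→3 push 1 @ unit cost 15 (adds 15)
shortest-cost path #5: 11→5→7→3 push 2 @ unit cost 17 (adds 34)
shortest-cost path #6: 11→4→1→3 push 3 @ unit cost 18 (adds 54)
total cost = 230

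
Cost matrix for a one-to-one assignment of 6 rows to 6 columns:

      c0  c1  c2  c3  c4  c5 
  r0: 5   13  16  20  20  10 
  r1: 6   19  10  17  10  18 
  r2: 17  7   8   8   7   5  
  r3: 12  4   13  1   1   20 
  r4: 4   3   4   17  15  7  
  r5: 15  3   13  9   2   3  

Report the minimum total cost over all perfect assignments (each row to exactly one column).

optimal assignment: row0→col0 (cost 5), row1→col2 (cost 10), row2→col5 (cost 5), row3→col3 (cost 1), row4→col1 (cost 3), row5→col4 (cost 2)
total = 5 + 10 + 5 + 1 + 3 + 2 = 26

Minimum assignment cost: 26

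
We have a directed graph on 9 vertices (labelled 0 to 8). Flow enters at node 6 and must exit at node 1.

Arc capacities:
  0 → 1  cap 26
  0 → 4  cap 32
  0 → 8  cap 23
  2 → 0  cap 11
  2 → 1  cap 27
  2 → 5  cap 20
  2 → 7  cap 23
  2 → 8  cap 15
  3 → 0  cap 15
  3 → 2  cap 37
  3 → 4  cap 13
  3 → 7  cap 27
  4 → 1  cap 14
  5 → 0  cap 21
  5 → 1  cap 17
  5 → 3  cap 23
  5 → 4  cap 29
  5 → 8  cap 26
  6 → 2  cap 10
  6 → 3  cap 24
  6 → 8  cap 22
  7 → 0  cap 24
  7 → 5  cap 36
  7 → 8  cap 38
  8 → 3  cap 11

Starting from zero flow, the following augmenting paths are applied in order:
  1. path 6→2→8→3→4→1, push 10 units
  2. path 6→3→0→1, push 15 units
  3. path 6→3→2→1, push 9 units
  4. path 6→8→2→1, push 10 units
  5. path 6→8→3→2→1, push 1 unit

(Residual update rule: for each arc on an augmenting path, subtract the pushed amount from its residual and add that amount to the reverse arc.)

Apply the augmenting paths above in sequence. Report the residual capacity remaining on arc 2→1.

Residual capacity of (2,1): 7

after path 1 (6→2→8→3→4→1, push 10): res(2,1)=27
after path 2 (6→3→0→1, push 15): res(2,1)=27
after path 3 (6→3→2→1, push 9): res(2,1)=18
after path 4 (6→8→2→1, push 10): res(2,1)=8
after path 5 (6→8→3→2→1, push 1): res(2,1)=7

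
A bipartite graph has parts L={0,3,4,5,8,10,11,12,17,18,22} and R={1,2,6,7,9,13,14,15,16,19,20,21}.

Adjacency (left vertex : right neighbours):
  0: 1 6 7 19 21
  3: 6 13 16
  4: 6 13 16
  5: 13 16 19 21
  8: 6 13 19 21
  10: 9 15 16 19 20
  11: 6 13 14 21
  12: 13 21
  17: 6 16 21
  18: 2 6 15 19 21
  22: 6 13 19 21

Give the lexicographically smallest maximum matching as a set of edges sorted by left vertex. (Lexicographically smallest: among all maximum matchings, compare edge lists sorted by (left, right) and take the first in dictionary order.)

|M| = 9 (so the lex-smallest maximum matching has 9 edges)
process left vertices in ascending order; for each, take the smallest-labelled available neighbour that still permits 9 edges overall, or leave it unmatched if none does
lex-smallest matching: {0-1, 3-6, 4-13, 5-16, 8-19, 10-9, 11-14, 12-21, 18-2}

Lex-smallest maximum matching: {(0,1), (3,6), (4,13), (5,16), (8,19), (10,9), (11,14), (12,21), (18,2)}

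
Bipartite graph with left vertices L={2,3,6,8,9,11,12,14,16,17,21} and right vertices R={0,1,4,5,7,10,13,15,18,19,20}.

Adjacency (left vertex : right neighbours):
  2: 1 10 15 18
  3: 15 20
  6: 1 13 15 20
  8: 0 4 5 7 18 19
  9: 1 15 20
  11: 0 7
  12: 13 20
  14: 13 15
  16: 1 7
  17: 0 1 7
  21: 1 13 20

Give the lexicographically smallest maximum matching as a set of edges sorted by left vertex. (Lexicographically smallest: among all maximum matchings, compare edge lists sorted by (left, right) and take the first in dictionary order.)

|M| = 8 (so the lex-smallest maximum matching has 8 edges)
process left vertices in ascending order; for each, take the smallest-labelled available neighbour that still permits 8 edges overall, or leave it unmatched if none does
lex-smallest matching: {2-10, 3-15, 6-1, 8-4, 9-20, 11-0, 12-13, 16-7}

Lex-smallest maximum matching: {(2,10), (3,15), (6,1), (8,4), (9,20), (11,0), (12,13), (16,7)}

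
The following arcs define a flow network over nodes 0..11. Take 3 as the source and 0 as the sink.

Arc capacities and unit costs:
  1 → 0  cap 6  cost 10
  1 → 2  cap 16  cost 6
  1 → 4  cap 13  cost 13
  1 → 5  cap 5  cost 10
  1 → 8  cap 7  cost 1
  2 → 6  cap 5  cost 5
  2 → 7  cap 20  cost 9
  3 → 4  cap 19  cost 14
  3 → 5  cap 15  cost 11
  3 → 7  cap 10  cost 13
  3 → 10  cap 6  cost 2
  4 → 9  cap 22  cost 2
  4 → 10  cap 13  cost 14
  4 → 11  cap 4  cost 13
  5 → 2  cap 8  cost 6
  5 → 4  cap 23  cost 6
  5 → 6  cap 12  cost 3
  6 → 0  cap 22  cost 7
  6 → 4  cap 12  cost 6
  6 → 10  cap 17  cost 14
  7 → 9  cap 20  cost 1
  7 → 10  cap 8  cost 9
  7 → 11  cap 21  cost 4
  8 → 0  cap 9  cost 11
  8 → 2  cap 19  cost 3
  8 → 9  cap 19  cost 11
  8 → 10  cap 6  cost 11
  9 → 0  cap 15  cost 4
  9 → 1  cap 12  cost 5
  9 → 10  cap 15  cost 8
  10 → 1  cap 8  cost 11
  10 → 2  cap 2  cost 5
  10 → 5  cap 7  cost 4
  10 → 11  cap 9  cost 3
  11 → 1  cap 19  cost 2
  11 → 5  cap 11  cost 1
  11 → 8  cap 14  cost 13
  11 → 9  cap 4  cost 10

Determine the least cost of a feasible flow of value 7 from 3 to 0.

Minimum cost for 7 units: 114

shortest-cost path #1: 3→10→5→6→0 push 6 @ unit cost 16 (adds 96)
shortest-cost path #2: 3→7→9→0 push 1 @ unit cost 18 (adds 18)
total cost = 114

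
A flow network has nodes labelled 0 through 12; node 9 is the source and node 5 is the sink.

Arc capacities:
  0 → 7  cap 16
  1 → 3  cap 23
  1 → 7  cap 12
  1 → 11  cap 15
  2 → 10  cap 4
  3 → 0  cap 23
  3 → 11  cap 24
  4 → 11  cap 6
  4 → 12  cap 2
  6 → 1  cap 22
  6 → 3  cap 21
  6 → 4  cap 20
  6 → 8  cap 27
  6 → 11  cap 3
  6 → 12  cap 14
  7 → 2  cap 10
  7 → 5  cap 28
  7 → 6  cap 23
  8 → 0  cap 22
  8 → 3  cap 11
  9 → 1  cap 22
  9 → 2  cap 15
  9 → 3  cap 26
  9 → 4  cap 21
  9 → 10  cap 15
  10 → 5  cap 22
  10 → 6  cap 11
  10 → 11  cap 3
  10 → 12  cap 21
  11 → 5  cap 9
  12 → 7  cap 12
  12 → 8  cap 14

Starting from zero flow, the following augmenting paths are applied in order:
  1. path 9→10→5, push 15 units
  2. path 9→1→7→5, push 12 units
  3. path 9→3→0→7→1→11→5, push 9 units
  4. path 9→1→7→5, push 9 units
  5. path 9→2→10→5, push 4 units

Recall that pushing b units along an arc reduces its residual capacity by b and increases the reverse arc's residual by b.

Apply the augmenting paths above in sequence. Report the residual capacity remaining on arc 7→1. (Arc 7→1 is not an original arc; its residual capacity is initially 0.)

after path 1 (9→10→5, push 15): res(7,1)=0
after path 2 (9→1→7→5, push 12): res(7,1)=12
after path 3 (9→3→0→7→1→11→5, push 9): res(7,1)=3
after path 4 (9→1→7→5, push 9): res(7,1)=12
after path 5 (9→2→10→5, push 4): res(7,1)=12

Residual capacity of (7,1): 12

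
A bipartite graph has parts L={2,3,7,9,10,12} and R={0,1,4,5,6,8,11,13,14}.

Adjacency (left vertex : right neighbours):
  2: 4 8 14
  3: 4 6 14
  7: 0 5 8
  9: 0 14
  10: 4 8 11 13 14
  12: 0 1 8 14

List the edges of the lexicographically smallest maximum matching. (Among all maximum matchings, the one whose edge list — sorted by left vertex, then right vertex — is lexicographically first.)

Lex-smallest maximum matching: {(2,4), (3,6), (7,0), (9,14), (10,8), (12,1)}

|M| = 6 (so the lex-smallest maximum matching has 6 edges)
process left vertices in ascending order; for each, take the smallest-labelled available neighbour that still permits 6 edges overall, or leave it unmatched if none does
lex-smallest matching: {2-4, 3-6, 7-0, 9-14, 10-8, 12-1}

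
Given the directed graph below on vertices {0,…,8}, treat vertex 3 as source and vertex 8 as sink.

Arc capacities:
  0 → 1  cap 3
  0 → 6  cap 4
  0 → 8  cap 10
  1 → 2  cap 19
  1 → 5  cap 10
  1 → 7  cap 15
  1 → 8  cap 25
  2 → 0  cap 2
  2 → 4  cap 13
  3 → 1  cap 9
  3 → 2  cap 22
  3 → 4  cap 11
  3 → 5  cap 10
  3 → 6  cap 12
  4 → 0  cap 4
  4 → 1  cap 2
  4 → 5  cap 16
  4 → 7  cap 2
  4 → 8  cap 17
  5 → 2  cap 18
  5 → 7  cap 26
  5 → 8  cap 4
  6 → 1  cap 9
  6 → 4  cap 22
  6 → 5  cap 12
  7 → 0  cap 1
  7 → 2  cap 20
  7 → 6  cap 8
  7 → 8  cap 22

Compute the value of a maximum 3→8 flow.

augment #1: 3→1→8 bottleneck 9, total now 9
augment #2: 3→4→8 bottleneck 11, total now 20
augment #3: 3→5→8 bottleneck 4, total now 24
augment #4: 3→2→0→8 bottleneck 2, total now 26
augment #5: 3→2→4→8 bottleneck 6, total now 32
augment #6: 3→5→7→8 bottleneck 6, total now 38
augment #7: 3→6→1→8 bottleneck 9, total now 47
augment #8: 3→2→4→0→8 bottleneck 4, total now 51
augment #9: 3→2→4→1→8 bottleneck 2, total now 53
augment #10: 3→2→4→7→8 bottleneck 1, total now 54
augment #11: 3→6→4→7→8 bottleneck 1, total now 55
augment #12: 3→6→5→7→8 bottleneck 2, total now 57

Maximum flow value: 57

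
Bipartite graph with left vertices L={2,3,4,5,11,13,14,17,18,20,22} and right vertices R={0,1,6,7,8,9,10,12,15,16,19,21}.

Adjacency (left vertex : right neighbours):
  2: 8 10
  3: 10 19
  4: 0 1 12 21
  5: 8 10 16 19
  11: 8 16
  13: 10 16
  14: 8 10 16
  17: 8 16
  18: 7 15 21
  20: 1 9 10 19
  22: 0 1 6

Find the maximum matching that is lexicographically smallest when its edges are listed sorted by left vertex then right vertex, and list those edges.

|M| = 8 (so the lex-smallest maximum matching has 8 edges)
process left vertices in ascending order; for each, take the smallest-labelled available neighbour that still permits 8 edges overall, or leave it unmatched if none does
lex-smallest matching: {2-8, 3-10, 4-0, 5-19, 11-16, 18-7, 20-1, 22-6}

Lex-smallest maximum matching: {(2,8), (3,10), (4,0), (5,19), (11,16), (18,7), (20,1), (22,6)}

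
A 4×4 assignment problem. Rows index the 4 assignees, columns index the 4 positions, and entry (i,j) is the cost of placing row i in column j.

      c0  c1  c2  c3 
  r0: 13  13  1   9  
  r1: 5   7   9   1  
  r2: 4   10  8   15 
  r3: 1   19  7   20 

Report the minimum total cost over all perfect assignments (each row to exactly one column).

optimal assignment: row0→col2 (cost 1), row1→col3 (cost 1), row2→col1 (cost 10), row3→col0 (cost 1)
total = 1 + 1 + 10 + 1 = 13

Minimum assignment cost: 13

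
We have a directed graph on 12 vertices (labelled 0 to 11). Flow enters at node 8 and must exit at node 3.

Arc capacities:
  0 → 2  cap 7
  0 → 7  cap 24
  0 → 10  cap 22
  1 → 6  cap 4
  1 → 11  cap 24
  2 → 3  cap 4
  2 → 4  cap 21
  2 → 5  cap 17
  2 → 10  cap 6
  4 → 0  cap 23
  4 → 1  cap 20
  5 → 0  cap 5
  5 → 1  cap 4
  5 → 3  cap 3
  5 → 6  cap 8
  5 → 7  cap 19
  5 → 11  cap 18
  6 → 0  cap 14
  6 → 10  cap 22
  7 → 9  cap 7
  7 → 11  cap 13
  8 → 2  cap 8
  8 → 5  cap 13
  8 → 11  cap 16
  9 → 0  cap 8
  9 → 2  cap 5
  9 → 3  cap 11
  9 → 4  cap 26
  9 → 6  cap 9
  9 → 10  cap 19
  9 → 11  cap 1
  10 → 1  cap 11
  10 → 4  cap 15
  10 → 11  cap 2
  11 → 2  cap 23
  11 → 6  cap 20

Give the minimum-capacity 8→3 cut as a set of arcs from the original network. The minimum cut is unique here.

Min-cut arcs: {(2,3), (5,3), (7,9)} (total capacity 14)

augment #1: 8→2→3 push 4
augment #2: 8→5→3 push 3
augment #3: 8→5→7→9→3 push 7
max flow = 14; residual-reachable set from 8 gives S-side
cut edges (S→T): {(2,3), (5,3), (7,9)} total cap 14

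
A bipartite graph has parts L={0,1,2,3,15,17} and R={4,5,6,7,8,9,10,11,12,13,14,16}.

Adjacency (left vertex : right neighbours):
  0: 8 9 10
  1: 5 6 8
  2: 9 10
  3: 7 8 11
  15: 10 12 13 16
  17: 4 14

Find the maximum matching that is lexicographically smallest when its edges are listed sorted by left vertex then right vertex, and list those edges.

|M| = 6 (so the lex-smallest maximum matching has 6 edges)
process left vertices in ascending order; for each, take the smallest-labelled available neighbour that still permits 6 edges overall, or leave it unmatched if none does
lex-smallest matching: {0-8, 1-5, 2-9, 3-7, 15-10, 17-4}

Lex-smallest maximum matching: {(0,8), (1,5), (2,9), (3,7), (15,10), (17,4)}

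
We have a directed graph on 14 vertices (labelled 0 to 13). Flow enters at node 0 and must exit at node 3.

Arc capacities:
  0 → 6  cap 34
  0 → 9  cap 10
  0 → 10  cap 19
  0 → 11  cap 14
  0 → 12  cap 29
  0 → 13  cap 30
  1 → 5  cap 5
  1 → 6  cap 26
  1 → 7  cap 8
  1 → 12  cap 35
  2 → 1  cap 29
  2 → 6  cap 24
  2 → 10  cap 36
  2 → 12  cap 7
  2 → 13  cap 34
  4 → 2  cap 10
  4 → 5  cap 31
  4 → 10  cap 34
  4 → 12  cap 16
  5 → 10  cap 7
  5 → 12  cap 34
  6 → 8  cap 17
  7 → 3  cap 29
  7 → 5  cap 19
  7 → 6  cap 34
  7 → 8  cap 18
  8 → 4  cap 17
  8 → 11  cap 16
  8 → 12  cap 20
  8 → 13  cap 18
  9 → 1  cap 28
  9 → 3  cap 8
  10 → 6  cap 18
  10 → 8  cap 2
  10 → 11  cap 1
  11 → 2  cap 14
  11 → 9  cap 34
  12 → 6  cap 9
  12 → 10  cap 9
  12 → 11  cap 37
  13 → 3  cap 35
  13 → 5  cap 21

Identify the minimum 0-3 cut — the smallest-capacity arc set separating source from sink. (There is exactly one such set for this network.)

Min-cut arcs: {(1,7), (9,3), (13,3)} (total capacity 51)

augment #1: 0→9→3 push 8
augment #2: 0→13→3 push 30
augment #3: 0→6→8→13→3 push 5
augment #4: 0→9→1→7→3 push 2
augment #5: 0→11→2→1→7→3 push 6
max flow = 51; residual-reachable set from 0 gives S-side
cut edges (S→T): {(1,7), (9,3), (13,3)} total cap 51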